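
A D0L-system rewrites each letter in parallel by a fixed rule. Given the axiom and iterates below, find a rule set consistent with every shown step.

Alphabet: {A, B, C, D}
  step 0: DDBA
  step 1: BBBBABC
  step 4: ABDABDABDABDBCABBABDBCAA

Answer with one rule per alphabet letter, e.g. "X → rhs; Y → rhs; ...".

A->BC, B->A, C->BD, D->BB

  step 0 ⇒ step 1: DDBA ⇒ BB·BB·A·BC
    A ↦ BC
    B ↦ A
    D ↦ BB
    C ↦ BD  (constrained at step 1)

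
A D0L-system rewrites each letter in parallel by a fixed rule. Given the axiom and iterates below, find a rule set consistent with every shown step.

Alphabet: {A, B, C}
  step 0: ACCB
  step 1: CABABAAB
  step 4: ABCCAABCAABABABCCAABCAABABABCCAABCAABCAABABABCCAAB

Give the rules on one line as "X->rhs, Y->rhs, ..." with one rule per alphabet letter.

A->C, B->AAB, C->AB

  step 0 ⇒ step 1: ACCB ⇒ C·AB·AB·AAB
    A ↦ C
    B ↦ AAB
    C ↦ AB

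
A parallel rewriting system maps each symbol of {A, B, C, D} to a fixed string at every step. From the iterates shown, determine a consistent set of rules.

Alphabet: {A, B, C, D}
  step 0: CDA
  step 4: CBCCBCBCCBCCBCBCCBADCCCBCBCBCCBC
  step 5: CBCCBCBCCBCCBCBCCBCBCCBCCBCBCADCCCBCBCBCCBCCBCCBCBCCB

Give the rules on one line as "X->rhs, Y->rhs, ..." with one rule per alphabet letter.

A->AD, B->C, C->CB, D->CC

  step 4 ⇒ step 5: CBCCBCBCCBCCBCBCCBADCCCBCBCBCCBC ⇒ CB·C·CB·CB·C·CB·C·CB·CB·C·CB·CB·C·CB·C·CB·CB·C·AD·CC·CB·CB·CB·C·CB·C·CB·C·CB·CB·C·CB
    A ↦ AD
    B ↦ C
    C ↦ CB
    D ↦ CC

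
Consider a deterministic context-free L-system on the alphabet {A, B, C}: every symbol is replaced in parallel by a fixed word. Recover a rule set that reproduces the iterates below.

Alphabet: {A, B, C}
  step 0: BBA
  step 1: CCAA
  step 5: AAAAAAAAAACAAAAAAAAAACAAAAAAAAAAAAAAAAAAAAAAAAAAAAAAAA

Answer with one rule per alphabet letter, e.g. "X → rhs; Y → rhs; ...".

A->AA, B->C, C->AB

  step 0 ⇒ step 1: BBA ⇒ C·C·AA
    A ↦ AA
    B ↦ C
    C ↦ AB  (constrained at step 1)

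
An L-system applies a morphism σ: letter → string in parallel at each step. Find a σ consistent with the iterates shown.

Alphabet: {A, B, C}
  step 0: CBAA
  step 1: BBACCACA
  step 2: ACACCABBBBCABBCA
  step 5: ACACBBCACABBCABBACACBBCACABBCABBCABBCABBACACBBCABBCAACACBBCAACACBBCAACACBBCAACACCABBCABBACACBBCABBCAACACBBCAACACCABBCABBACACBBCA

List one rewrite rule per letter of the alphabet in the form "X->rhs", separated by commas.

A->CA, B->AC, C->BB

  step 1 ⇒ step 2: BBACCACA ⇒ AC·AC·CA·BB·BB·CA·BB·CA
    A ↦ CA
    B ↦ AC
    C ↦ BB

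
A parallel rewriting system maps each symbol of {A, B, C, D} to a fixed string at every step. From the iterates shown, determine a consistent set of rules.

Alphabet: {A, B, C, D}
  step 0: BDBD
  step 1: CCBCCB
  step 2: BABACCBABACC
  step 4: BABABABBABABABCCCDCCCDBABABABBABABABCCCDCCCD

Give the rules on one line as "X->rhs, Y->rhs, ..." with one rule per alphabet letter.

  step 1 ⇒ step 2: CCBCCB ⇒ BA·BA·CC·BA·BA·CC
    B ↦ CC
    C ↦ BA
    A ↦ CD  (constrained at step 2)
  step 0 ⇒ step 1: BDBD ⇒ CC·B·CC·B
    D ↦ B

A->CD, B->CC, C->BA, D->B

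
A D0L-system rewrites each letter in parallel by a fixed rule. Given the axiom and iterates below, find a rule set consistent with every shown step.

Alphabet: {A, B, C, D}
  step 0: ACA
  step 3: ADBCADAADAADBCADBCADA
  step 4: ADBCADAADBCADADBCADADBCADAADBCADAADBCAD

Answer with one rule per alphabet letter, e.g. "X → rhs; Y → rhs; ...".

  step 3 ⇒ step 4: ADBCADAADAADBCADBCADA ⇒ AD·BC·A·DA·AD·BC·AD·AD·BC·AD·AD·BC·A·DA·AD·BC·A·DA·AD·BC·AD
    A ↦ AD
    B ↦ A
    C ↦ DA
    D ↦ BC

A->AD, B->A, C->DA, D->BC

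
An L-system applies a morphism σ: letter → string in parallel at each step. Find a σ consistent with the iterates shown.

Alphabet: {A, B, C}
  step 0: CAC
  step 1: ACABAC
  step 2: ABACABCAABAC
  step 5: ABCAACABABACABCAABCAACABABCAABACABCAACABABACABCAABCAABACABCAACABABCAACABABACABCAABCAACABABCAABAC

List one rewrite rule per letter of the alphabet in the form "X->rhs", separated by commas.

  step 1 ⇒ step 2: ACABAC ⇒ AB·AC·AB·CA·AB·AC
    A ↦ AB
    B ↦ CA
    C ↦ AC

A->AB, B->CA, C->AC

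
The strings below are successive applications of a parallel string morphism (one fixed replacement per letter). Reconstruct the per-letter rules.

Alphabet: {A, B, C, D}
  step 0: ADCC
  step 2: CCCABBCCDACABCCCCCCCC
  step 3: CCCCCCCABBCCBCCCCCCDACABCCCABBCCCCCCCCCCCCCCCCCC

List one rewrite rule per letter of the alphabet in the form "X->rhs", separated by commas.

A->CAB, B->BCC, C->CC, D->DA

  step 2 ⇒ step 3: CCCABBCCDACABCCCCCCCC ⇒ CC·CC·CC·CAB·BCC·BCC·CC·CC·DA·CAB·CC·CAB·BCC·CC·CC·CC·CC·CC·CC·CC·CC
    A ↦ CAB
    B ↦ BCC
    C ↦ CC
    D ↦ DA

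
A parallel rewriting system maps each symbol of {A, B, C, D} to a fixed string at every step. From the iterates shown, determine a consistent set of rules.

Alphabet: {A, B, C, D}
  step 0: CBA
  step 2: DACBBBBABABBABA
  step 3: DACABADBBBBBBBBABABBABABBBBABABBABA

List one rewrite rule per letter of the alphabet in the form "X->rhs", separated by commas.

A->ABA, B->BB, C->D, D->DAC

  step 2 ⇒ step 3: DACBBBBABABBABA ⇒ DAC·ABA·D·BB·BB·BB·BB·ABA·BB·ABA·BB·BB·ABA·BB·ABA
    A ↦ ABA
    B ↦ BB
    C ↦ D
    D ↦ DAC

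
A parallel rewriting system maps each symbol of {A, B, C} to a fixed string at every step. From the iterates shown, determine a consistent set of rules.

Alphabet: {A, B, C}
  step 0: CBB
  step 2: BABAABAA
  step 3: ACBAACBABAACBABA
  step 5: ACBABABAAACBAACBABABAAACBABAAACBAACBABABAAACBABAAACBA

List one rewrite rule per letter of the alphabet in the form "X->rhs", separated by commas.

A->BA, B->AC, C->A

  step 2 ⇒ step 3: BABAABAA ⇒ AC·BA·AC·BA·BA·AC·BA·BA
    A ↦ BA
    B ↦ AC
    C ↦ A  (constrained at step 0)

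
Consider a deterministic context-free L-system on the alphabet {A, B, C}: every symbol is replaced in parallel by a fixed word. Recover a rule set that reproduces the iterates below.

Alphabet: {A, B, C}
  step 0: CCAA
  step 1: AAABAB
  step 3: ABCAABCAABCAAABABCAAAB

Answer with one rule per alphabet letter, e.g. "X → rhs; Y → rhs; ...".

  step 0 ⇒ step 1: CCAA ⇒ A·A·AB·AB
    A ↦ AB
    C ↦ A
    B ↦ CA  (constrained at step 1)

A->AB, B->CA, C->A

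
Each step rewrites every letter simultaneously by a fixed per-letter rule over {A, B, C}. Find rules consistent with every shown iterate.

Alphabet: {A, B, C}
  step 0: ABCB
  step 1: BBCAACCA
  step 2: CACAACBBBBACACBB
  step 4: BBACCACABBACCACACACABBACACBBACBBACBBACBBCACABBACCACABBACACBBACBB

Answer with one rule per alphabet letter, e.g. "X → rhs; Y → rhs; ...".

A->BB, B->CA, C->AC

  step 1 ⇒ step 2: BBCAACCA ⇒ CA·CA·AC·BB·BB·AC·AC·BB
    A ↦ BB
    B ↦ CA
    C ↦ AC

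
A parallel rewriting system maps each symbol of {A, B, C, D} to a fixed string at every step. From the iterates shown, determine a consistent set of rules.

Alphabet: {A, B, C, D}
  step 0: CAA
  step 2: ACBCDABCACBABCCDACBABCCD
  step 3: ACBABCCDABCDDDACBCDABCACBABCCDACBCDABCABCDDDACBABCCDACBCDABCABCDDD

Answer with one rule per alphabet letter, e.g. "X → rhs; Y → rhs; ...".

  step 2 ⇒ step 3: ACBCDABCACBABCCDACBABCCD ⇒ ACB·ABC·CD·ABC·DDD·ACB·CD·ABC·ACB·ABC·CD·ACB·CD·ABC·ABC·DDD·ACB·ABC·CD·ACB·CD·ABC·ABC·DDD
    A ↦ ACB
    B ↦ CD
    C ↦ ABC
    D ↦ DDD

A->ACB, B->CD, C->ABC, D->DDD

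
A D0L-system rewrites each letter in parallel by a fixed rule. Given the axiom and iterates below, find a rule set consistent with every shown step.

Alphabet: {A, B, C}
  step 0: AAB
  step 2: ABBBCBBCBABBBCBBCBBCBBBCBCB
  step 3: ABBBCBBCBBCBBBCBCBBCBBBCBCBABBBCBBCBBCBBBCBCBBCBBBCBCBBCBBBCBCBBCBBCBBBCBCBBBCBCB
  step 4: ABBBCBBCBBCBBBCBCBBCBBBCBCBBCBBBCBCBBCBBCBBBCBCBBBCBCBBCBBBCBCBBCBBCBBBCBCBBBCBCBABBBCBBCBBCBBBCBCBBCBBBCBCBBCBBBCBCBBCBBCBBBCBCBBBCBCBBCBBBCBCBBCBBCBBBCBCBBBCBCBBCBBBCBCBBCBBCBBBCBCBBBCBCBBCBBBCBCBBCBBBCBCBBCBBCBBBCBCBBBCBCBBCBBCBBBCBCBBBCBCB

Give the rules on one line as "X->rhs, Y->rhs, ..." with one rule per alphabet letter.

  step 3 ⇒ step 4: ABBBCBBCBBCBBBCBCBBCBBBCBCBABBBCBBCBBCBBBCBCBBCBBBCBCBBCBBBCBCBBCBBCBBBCBCBBBCBCB ⇒ ABB·BCB·BCB·BCB·BBC·BCB·BCB·BBC·BCB·BCB·BBC·BCB·BCB·BCB·BBC·BCB·BBC·BCB·BCB·BBC·BCB·BCB·BCB·BBC·BCB·BBC·BCB·ABB·BCB·BCB·BCB·BBC·BCB·BCB·BBC·BCB·BCB·BBC·BCB·BCB·BCB·BBC·BCB·BBC·BCB·BCB·BBC·BCB·BCB·BCB·BBC·BCB·BBC·BCB·BCB·BBC·BCB·BCB·BCB·BBC·BCB·BBC·BCB·BCB·BBC·BCB·BCB·BBC·BCB·BCB·BCB·BBC·BCB·BBC·BCB·BCB·BCB·BBC·BCB·BBC·BCB
    A ↦ ABB
    B ↦ BCB
    C ↦ BBC

A->ABB, B->BCB, C->BBC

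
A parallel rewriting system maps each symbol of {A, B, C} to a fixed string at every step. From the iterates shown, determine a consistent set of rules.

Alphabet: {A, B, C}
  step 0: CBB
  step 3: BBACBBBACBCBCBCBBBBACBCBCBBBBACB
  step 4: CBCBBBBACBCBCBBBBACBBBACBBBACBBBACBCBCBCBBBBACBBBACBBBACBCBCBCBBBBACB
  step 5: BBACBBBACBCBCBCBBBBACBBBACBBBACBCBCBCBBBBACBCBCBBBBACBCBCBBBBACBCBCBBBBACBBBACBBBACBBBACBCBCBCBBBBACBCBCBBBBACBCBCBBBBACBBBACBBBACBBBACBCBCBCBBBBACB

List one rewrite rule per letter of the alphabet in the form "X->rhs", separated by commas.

  step 4 ⇒ step 5: CBCBBBBACBCBCBBBBACBBBACBBBACBBBACBCBCBCBBBBACBBBACBBBACBCBCBCBBBBACB ⇒ BBA·CB·BBA·CB·CB·CB·CB·B·BBA·CB·BBA·CB·BBA·CB·CB·CB·CB·B·BBA·CB·CB·CB·B·BBA·CB·CB·CB·B·BBA·CB·CB·CB·B·BBA·CB·BBA·CB·BBA·CB·BBA·CB·CB·CB·CB·B·BBA·CB·CB·CB·B·BBA·CB·CB·CB·B·BBA·CB·BBA·CB·BBA·CB·BBA·CB·CB·CB·CB·B·BBA·CB
    A ↦ B
    B ↦ CB
    C ↦ BBA

A->B, B->CB, C->BBA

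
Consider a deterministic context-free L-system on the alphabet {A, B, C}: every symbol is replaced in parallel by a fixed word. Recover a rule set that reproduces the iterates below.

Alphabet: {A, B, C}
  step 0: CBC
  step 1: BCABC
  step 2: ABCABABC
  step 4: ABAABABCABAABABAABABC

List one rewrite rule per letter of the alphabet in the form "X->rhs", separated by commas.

  step 1 ⇒ step 2: BCABC ⇒ A·BC·AB·A·BC
    A ↦ AB
    B ↦ A
    C ↦ BC

A->AB, B->A, C->BC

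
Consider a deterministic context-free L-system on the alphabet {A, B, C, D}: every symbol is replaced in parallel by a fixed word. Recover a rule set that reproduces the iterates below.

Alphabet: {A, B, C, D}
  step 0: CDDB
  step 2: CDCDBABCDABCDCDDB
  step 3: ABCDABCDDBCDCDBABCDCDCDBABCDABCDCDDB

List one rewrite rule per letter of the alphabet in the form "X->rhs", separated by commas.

  step 2 ⇒ step 3: CDCDBABCDABCDCDDB ⇒ AB·CD·AB·CD·DB·CDC·DB·AB·CD·CDC·DB·AB·CD·AB·CD·CD·DB
    A ↦ CDC
    B ↦ DB
    C ↦ AB
    D ↦ CD

A->CDC, B->DB, C->AB, D->CD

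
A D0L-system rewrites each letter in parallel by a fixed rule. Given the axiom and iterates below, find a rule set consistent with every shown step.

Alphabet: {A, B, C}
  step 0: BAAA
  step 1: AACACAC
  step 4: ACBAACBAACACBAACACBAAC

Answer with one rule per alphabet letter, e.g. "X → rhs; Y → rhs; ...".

  step 0 ⇒ step 1: BAAA ⇒ A·AC·AC·AC
    A ↦ AC
    B ↦ A
    C ↦ B  (constrained at step 1)

A->AC, B->A, C->B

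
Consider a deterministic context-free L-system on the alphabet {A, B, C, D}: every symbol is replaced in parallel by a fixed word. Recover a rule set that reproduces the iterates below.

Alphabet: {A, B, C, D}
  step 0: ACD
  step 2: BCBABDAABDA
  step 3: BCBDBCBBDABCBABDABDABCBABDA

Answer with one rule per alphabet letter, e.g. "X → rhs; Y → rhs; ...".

A->BDA, B->BCB, C->D, D->A

  step 2 ⇒ step 3: BCBABDAABDA ⇒ BCB·D·BCB·BDA·BCB·A·BDA·BDA·BCB·A·BDA
    A ↦ BDA
    B ↦ BCB
    C ↦ D
    D ↦ A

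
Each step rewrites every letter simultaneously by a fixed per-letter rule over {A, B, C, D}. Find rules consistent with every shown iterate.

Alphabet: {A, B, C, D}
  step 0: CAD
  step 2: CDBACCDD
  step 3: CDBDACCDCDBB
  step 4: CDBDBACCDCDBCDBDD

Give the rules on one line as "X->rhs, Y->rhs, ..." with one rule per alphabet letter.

A->AC, B->D, C->CD, D->B

  step 3 ⇒ step 4: CDBDACCDCDBB ⇒ CD·B·D·B·AC·CD·CD·B·CD·B·D·D
    A ↦ AC
    B ↦ D
    C ↦ CD
    D ↦ B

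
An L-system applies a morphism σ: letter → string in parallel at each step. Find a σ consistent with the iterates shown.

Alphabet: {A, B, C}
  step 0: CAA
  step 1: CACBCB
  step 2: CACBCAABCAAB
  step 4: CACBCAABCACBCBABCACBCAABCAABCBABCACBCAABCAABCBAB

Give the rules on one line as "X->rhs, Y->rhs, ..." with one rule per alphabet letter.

A->CB, B->AB, C->CA

  step 1 ⇒ step 2: CACBCB ⇒ CA·CB·CA·AB·CA·AB
    A ↦ CB
    B ↦ AB
    C ↦ CA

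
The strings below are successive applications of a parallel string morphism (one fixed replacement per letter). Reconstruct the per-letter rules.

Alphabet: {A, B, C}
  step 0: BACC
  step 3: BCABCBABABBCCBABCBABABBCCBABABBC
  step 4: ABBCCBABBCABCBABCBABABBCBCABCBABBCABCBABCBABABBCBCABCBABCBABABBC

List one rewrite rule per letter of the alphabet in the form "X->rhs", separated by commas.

  step 3 ⇒ step 4: BCABCBABABBCCBABCBABABBCCBABABBC ⇒ AB·BC·CB·AB·BC·AB·CB·AB·CB·AB·AB·BC·BC·AB·CB·AB·BC·AB·CB·AB·CB·AB·AB·BC·BC·AB·CB·AB·CB·AB·AB·BC
    A ↦ CB
    B ↦ AB
    C ↦ BC

A->CB, B->AB, C->BC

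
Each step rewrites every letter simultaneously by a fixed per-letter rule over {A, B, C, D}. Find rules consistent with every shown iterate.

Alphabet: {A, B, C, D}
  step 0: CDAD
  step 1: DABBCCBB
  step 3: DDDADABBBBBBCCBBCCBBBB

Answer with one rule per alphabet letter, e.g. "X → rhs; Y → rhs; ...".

  step 0 ⇒ step 1: CDAD ⇒ DA·BB·CC·BB
    A ↦ CC
    C ↦ DA
    D ↦ BB
    B ↦ D  (constrained at step 1)

A->CC, B->D, C->DA, D->BB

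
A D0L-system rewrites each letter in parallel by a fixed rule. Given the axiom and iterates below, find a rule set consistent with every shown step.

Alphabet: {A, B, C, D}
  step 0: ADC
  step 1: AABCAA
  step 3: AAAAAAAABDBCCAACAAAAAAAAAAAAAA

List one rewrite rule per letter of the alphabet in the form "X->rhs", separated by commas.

  step 0 ⇒ step 1: ADC ⇒ AA·B·CAA
    A ↦ AA
    C ↦ CAA
    D ↦ B
    B ↦ DBC  (constrained at step 1)

A->AA, B->DBC, C->CAA, D->B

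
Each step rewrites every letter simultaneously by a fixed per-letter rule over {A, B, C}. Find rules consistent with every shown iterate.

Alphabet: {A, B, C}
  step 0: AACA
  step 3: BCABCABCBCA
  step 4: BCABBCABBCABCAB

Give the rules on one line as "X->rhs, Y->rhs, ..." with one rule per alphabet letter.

A->B, B->BC, C->A

  step 3 ⇒ step 4: BCABCABCBCA ⇒ BC·A·B·BC·A·B·BC·A·BC·A·B
    A ↦ B
    B ↦ BC
    C ↦ A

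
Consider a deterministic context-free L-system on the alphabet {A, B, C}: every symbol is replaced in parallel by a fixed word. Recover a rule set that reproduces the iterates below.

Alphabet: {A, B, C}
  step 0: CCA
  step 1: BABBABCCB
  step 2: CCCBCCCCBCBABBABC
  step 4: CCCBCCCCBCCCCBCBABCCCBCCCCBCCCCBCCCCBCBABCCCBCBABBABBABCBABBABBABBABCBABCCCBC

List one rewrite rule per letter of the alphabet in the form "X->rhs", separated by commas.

A->CCB, B->C, C->BAB

  step 1 ⇒ step 2: BABBABCCB ⇒ C·CCB·C·C·CCB·C·BAB·BAB·C
    A ↦ CCB
    B ↦ C
    C ↦ BAB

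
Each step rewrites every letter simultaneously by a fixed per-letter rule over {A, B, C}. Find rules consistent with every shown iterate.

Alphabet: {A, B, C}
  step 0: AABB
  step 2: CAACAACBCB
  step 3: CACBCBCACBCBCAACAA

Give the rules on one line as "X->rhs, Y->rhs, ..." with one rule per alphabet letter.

  step 2 ⇒ step 3: CAACAACBCB ⇒ CA·CB·CB·CA·CB·CB·CA·A·CA·A
    A ↦ CB
    B ↦ A
    C ↦ CA

A->CB, B->A, C->CA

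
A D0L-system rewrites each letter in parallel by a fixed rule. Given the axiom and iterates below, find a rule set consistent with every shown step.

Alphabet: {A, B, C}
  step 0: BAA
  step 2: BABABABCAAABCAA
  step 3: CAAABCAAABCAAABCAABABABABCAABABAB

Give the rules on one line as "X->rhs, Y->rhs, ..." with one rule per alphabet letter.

  step 2 ⇒ step 3: BABABABCAAABCAA ⇒ CAA·AB·CAA·AB·CAA·AB·CAA·B·AB·AB·AB·CAA·B·AB·AB
    A ↦ AB
    B ↦ CAA
    C ↦ B

A->AB, B->CAA, C->B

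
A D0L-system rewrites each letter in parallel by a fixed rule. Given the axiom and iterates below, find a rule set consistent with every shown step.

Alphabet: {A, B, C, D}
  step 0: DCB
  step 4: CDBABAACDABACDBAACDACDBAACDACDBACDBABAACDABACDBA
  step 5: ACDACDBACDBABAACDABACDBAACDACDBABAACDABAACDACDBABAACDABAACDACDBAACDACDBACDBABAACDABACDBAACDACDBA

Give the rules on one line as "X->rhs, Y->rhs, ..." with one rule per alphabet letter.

  step 4 ⇒ step 5: CDBABAACDABACDBAACDACDBAACDACDBACDBABAACDABACDBA ⇒ A·CDA·CD·BA·CD·BA·BA·A·CDA·BA·CD·BA·A·CDA·CD·BA·BA·A·CDA·BA·A·CDA·CD·BA·BA·A·CDA·BA·A·CDA·CD·BA·A·CDA·CD·BA·CD·BA·BA·A·CDA·BA·CD·BA·A·CDA·CD·BA
    A ↦ BA
    B ↦ CD
    C ↦ A
    D ↦ CDA

A->BA, B->CD, C->A, D->CDA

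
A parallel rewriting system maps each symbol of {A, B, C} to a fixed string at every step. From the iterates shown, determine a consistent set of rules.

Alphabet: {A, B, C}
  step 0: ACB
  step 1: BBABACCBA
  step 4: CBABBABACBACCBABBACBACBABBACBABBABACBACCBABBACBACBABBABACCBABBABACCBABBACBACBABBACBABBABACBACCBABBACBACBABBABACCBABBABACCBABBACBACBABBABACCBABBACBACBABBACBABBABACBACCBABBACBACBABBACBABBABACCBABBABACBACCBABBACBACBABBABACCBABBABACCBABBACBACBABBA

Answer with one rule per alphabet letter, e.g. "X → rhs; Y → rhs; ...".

  step 0 ⇒ step 1: ACB ⇒ BBA·BAC·CBA
    A ↦ BBA
    B ↦ CBA
    C ↦ BAC

A->BBA, B->CBA, C->BAC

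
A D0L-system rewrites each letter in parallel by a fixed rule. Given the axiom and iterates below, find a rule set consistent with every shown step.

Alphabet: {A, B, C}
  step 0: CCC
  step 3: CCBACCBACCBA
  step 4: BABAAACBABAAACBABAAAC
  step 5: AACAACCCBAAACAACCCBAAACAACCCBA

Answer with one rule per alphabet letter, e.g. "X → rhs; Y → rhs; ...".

  step 4 ⇒ step 5: BABAAACBABAAACBABAAAC ⇒ AA·C·AA·C·C·C·BA·AA·C·AA·C·C·C·BA·AA·C·AA·C·C·C·BA
    A ↦ C
    B ↦ AA
    C ↦ BA

A->C, B->AA, C->BA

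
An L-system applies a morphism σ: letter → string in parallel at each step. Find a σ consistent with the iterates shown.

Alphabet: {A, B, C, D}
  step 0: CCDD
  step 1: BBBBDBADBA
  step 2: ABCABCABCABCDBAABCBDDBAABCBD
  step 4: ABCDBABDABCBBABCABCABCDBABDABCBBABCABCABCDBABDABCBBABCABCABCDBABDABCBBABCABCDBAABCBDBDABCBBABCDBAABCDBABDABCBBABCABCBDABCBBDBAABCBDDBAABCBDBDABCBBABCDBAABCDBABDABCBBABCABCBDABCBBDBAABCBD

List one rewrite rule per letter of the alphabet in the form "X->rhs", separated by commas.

A->BD, B->ABC, C->BB, D->DBA

  step 1 ⇒ step 2: BBBBDBADBA ⇒ ABC·ABC·ABC·ABC·DBA·ABC·BD·DBA·ABC·BD
    A ↦ BD
    B ↦ ABC
    D ↦ DBA
  step 0 ⇒ step 1: CCDD ⇒ BB·BB·DBA·DBA
    C ↦ BB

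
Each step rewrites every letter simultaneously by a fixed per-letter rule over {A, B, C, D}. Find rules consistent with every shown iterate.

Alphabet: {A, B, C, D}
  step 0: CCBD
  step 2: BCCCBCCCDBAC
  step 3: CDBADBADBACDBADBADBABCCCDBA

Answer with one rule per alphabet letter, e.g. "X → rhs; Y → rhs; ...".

A->CC, B->C, C->DBA, D->B

  step 2 ⇒ step 3: BCCCBCCCDBAC ⇒ C·DBA·DBA·DBA·C·DBA·DBA·DBA·B·C·CC·DBA
    A ↦ CC
    B ↦ C
    C ↦ DBA
    D ↦ B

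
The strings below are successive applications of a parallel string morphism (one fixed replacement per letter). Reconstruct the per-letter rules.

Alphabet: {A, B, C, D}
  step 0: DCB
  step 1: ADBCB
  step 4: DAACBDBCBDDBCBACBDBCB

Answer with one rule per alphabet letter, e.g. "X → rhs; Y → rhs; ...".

  step 0 ⇒ step 1: DCB ⇒ A·DB·CB
    B ↦ CB
    C ↦ DB
    D ↦ A
    A ↦ D  (constrained at step 1)

A->D, B->CB, C->DB, D->A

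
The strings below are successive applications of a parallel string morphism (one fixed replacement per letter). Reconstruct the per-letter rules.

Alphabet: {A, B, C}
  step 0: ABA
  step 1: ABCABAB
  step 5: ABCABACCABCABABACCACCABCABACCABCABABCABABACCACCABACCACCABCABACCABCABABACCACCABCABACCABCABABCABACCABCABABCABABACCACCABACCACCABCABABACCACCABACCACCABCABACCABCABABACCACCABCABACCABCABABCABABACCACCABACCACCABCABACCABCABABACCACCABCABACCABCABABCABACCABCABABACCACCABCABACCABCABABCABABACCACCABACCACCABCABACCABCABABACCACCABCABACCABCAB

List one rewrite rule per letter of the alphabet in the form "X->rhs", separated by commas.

A->AB, B->CAB, C->ACC

  step 0 ⇒ step 1: ABA ⇒ AB·CAB·AB
    A ↦ AB
    B ↦ CAB
    C ↦ ACC  (constrained at step 1)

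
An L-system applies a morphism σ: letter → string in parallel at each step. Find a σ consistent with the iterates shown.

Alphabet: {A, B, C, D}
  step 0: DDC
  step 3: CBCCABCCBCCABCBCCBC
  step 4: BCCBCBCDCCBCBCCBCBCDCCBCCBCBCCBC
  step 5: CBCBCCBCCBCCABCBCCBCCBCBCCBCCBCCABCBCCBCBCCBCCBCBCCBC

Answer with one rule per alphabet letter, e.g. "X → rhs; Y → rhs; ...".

A->DC, B->C, C->BC, D->CA

  step 4 ⇒ step 5: BCCBCBCDCCBCBCCBCBCDCCBCCBCBCCBC ⇒ C·BC·BC·C·BC·C·BC·CA·BC·BC·C·BC·C·BC·BC·C·BC·C·BC·CA·BC·BC·C·BC·BC·C·BC·C·BC·BC·C·BC
    B ↦ C
    C ↦ BC
    D ↦ CA
  step 3 ⇒ step 4: CBCCABCCBCCABCBCCBC ⇒ BC·C·BC·BC·DC·C·BC·BC·C·BC·BC·DC·C·BC·C·BC·BC·C·BC
    A ↦ DC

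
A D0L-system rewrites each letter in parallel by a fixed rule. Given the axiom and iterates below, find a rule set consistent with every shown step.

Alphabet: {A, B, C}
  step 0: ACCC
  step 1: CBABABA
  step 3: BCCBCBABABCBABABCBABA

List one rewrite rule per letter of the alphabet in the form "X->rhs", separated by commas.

A->C, B->BC, C->BA

  step 0 ⇒ step 1: ACCC ⇒ C·BA·BA·BA
    A ↦ C
    C ↦ BA
    B ↦ BC  (constrained at step 1)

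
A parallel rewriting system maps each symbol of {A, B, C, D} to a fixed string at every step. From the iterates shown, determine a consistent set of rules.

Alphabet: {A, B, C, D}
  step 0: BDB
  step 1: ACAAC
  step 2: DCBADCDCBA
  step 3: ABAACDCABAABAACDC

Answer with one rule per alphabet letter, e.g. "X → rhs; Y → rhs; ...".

A->DC, B->AC, C->BA, D->A

  step 2 ⇒ step 3: DCBADCDCBA ⇒ A·BA·AC·DC·A·BA·A·BA·AC·DC
    A ↦ DC
    B ↦ AC
    C ↦ BA
    D ↦ A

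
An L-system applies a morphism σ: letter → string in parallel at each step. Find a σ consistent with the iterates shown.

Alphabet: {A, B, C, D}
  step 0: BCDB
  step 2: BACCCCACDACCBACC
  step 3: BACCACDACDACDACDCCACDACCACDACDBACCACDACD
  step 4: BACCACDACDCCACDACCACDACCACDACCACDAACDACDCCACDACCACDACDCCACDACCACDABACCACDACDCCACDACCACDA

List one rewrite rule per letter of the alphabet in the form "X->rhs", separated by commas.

A->CC, B->BA, C->ACD, D->A

  step 3 ⇒ step 4: BACCACDACDACDACDCCACDACCACDACDBACCACDACD ⇒ BA·CC·ACD·ACD·CC·ACD·A·CC·ACD·A·CC·ACD·A·CC·ACD·A·ACD·ACD·CC·ACD·A·CC·ACD·ACD·CC·ACD·A·CC·ACD·A·BA·CC·ACD·ACD·CC·ACD·A·CC·ACD·A
    A ↦ CC
    B ↦ BA
    C ↦ ACD
    D ↦ A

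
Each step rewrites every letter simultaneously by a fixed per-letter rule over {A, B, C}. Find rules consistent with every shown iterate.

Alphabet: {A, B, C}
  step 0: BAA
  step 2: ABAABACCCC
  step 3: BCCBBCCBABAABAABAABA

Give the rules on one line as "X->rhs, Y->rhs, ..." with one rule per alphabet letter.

A->B, B->CC, C->ABA

  step 2 ⇒ step 3: ABAABACCCC ⇒ B·CC·B·B·CC·B·ABA·ABA·ABA·ABA
    A ↦ B
    B ↦ CC
    C ↦ ABA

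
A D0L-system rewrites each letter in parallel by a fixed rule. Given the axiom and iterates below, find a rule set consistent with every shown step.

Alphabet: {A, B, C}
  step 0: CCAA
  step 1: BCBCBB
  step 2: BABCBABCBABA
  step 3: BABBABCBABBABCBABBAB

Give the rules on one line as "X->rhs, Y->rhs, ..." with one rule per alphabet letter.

A->B, B->BA, C->BC

  step 2 ⇒ step 3: BABCBABCBABA ⇒ BA·B·BA·BC·BA·B·BA·BC·BA·B·BA·B
    A ↦ B
    B ↦ BA
    C ↦ BC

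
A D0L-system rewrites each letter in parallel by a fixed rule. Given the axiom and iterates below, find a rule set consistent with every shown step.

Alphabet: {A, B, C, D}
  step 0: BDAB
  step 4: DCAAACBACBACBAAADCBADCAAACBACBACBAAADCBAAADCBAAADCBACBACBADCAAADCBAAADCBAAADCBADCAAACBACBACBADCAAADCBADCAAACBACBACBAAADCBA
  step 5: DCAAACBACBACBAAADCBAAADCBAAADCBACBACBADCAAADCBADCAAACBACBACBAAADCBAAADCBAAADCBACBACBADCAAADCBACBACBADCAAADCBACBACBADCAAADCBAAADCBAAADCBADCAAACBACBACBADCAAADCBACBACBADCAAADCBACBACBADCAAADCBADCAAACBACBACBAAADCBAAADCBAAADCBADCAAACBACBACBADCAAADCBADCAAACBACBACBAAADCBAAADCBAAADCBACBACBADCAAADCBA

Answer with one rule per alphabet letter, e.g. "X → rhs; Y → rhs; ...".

  step 4 ⇒ step 5: DCAAACBACBACBAAADCBADCAAACBACBACBAAADCBAAADCBAAADCBACBACBADCAAADCBAAADCBAAADCBADCAAACBACBACBADCAAADCBADCAAACBACBACBAAADCBA ⇒ DCA·AA·CBA·CBA·CBA·AA·D·CBA·AA·D·CBA·AA·D·CBA·CBA·CBA·DCA·AA·D·CBA·DCA·AA·CBA·CBA·CBA·AA·D·CBA·AA·D·CBA·AA·D·CBA·CBA·CBA·DCA·AA·D·CBA·CBA·CBA·DCA·AA·D·CBA·CBA·CBA·DCA·AA·D·CBA·AA·D·CBA·AA·D·CBA·DCA·AA·CBA·CBA·CBA·DCA·AA·D·CBA·CBA·CBA·DCA·AA·D·CBA·CBA·CBA·DCA·AA·D·CBA·DCA·AA·CBA·CBA·CBA·AA·D·CBA·AA·D·CBA·AA·D·CBA·DCA·AA·CBA·CBA·CBA·DCA·AA·D·CBA·DCA·AA·CBA·CBA·CBA·AA·D·CBA·AA·D·CBA·AA·D·CBA·CBA·CBA·DCA·AA·D·CBA
    A ↦ CBA
    B ↦ D
    C ↦ AA
    D ↦ DCA

A->CBA, B->D, C->AA, D->DCA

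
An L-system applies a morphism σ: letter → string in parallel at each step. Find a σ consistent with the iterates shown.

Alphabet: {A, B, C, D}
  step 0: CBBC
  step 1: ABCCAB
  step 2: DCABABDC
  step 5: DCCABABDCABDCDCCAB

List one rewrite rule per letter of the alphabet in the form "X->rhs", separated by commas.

  step 1 ⇒ step 2: ABCCAB ⇒ D·C·AB·AB·D·C
    A ↦ D
    B ↦ C
    C ↦ AB
    D ↦ C  (constrained at step 2)

A->D, B->C, C->AB, D->C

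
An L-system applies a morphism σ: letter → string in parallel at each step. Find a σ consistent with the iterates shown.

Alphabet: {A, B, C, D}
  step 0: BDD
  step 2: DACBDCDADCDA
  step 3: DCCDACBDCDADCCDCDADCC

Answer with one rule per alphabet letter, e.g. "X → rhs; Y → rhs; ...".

  step 2 ⇒ step 3: DACBDCDADCDA ⇒ DC·C·DA·CB·DC·DA·DC·C·DC·DA·DC·C
    A ↦ C
    B ↦ CB
    C ↦ DA
    D ↦ DC

A->C, B->CB, C->DA, D->DC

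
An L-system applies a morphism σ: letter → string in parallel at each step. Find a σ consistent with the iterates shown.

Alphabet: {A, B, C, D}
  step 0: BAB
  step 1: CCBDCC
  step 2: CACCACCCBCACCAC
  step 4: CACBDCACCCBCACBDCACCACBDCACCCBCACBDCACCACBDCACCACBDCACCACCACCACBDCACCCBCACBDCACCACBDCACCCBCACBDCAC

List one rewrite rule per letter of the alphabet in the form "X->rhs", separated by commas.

  step 1 ⇒ step 2: CCBDCC ⇒ CAC·CAC·CC·B·CAC·CAC
    B ↦ CC
    C ↦ CAC
    D ↦ B
  step 0 ⇒ step 1: BAB ⇒ CC·BD·CC
    A ↦ BD

A->BD, B->CC, C->CAC, D->B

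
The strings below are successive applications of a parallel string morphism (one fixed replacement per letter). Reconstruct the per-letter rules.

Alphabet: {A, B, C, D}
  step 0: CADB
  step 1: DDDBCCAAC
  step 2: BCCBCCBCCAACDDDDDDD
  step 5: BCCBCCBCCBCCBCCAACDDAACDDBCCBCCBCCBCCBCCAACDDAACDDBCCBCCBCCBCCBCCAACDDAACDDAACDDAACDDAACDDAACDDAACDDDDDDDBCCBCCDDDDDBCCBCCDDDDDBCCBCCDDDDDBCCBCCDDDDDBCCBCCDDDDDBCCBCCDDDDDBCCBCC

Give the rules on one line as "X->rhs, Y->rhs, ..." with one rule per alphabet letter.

  step 1 ⇒ step 2: DDDBCCAAC ⇒ BCC·BCC·BCC·AAC·D·D·DD·DD·D
    A ↦ DD
    B ↦ AAC
    C ↦ D
    D ↦ BCC

A->DD, B->AAC, C->D, D->BCC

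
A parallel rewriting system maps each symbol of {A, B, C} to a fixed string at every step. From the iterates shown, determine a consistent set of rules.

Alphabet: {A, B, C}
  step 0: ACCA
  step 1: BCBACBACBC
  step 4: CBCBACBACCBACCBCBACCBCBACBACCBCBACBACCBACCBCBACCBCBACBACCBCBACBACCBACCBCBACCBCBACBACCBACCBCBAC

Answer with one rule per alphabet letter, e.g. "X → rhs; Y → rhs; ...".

  step 0 ⇒ step 1: ACCA ⇒ BC·BAC·BAC·BC
    A ↦ BC
    C ↦ BAC
    B ↦ C  (constrained at step 1)

A->BC, B->C, C->BAC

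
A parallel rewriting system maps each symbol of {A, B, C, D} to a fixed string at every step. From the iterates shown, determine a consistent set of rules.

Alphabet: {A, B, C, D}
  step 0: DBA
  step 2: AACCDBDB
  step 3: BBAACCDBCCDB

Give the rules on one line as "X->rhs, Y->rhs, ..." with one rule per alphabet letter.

A->B, B->DB, C->A, D->CC

  step 2 ⇒ step 3: AACCDBDB ⇒ B·B·A·A·CC·DB·CC·DB
    A ↦ B
    B ↦ DB
    C ↦ A
    D ↦ CC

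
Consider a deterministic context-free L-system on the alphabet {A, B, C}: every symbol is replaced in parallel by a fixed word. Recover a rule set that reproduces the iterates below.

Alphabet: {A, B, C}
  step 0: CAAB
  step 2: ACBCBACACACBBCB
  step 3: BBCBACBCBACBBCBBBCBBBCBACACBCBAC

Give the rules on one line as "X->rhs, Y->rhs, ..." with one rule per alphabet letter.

  step 2 ⇒ step 3: ACBCBACACACBBCB ⇒ B·BCB·AC·BCB·AC·B·BCB·B·BCB·B·BCB·AC·AC·BCB·AC
    A ↦ B
    B ↦ AC
    C ↦ BCB

A->B, B->AC, C->BCB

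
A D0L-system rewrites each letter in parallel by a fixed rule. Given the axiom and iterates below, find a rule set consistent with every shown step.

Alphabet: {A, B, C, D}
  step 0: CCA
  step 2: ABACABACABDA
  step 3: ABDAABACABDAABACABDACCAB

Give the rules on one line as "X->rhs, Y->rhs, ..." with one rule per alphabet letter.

A->AB, B->DA, C->AC, D->CC

  step 2 ⇒ step 3: ABACABACABDA ⇒ AB·DA·AB·AC·AB·DA·AB·AC·AB·DA·CC·AB
    A ↦ AB
    B ↦ DA
    C ↦ AC
    D ↦ CC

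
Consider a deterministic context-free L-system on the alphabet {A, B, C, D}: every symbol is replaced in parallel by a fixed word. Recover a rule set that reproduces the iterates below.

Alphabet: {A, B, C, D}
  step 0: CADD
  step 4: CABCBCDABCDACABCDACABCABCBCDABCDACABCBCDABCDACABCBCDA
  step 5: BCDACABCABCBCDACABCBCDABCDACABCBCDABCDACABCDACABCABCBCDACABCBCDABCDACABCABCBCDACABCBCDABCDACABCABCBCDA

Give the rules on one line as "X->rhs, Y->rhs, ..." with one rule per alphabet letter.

  step 4 ⇒ step 5: CABCBCDABCDACABCDACABCABCBCDABCDACABCBCDABCDACABCBCDA ⇒ B·CDA·CA·B·CA·B·CB·CDA·CA·B·CB·CDA·B·CDA·CA·B·CB·CDA·B·CDA·CA·B·CDA·CA·B·CA·B·CB·CDA·CA·B·CB·CDA·B·CDA·CA·B·CA·B·CB·CDA·CA·B·CB·CDA·B·CDA·CA·B·CA·B·CB·CDA
    A ↦ CDA
    B ↦ CA
    C ↦ B
    D ↦ CB

A->CDA, B->CA, C->B, D->CB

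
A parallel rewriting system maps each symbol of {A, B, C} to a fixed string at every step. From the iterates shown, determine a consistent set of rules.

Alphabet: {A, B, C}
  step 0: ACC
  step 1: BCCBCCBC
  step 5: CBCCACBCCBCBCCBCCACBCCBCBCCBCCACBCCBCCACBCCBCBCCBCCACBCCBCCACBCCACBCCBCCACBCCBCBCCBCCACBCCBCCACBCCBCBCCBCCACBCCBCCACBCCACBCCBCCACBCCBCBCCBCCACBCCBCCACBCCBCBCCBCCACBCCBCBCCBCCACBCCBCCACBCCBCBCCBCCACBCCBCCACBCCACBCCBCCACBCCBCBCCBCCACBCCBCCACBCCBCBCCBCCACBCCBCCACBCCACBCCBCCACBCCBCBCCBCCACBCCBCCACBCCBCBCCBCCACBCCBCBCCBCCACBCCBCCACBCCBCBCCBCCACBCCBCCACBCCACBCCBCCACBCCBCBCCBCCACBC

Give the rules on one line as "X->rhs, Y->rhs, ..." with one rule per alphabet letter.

A->BC, B->CA, C->CBC

  step 0 ⇒ step 1: ACC ⇒ BC·CBC·CBC
    A ↦ BC
    C ↦ CBC
    B ↦ CA  (constrained at step 1)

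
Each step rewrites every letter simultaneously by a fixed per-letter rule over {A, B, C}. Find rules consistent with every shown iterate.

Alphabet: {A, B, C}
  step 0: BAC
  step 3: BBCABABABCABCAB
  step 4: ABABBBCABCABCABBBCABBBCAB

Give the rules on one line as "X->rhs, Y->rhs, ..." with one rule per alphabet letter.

A->C, B->AB, C->BB

  step 3 ⇒ step 4: BBCABABABCABCAB ⇒ AB·AB·BB·C·AB·C·AB·C·AB·BB·C·AB·BB·C·AB
    A ↦ C
    B ↦ AB
    C ↦ BB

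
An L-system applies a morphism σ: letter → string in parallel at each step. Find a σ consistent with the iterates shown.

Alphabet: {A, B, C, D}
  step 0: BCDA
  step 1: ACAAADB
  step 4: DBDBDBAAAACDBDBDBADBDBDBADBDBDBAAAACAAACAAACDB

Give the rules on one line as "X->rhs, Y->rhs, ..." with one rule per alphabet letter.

A->DB, B->AC, C->A, D->AA

  step 0 ⇒ step 1: BCDA ⇒ AC·A·AA·DB
    A ↦ DB
    B ↦ AC
    C ↦ A
    D ↦ AA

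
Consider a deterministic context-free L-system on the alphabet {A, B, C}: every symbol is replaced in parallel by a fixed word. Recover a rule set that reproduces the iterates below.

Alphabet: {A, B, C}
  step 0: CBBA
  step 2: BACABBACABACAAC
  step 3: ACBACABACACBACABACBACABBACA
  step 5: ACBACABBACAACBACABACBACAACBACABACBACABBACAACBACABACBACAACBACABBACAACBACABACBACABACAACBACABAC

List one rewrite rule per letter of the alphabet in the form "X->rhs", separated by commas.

  step 2 ⇒ step 3: BACABBACABACAAC ⇒ AC·B·ACA·B·AC·AC·B·ACA·B·AC·B·ACA·B·B·ACA
    A ↦ B
    B ↦ AC
    C ↦ ACA

A->B, B->AC, C->ACA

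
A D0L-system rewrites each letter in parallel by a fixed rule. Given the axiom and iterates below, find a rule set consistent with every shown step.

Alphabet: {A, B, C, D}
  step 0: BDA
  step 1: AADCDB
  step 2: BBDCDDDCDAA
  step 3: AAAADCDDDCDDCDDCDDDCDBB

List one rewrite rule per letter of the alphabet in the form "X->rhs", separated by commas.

A->B, B->AA, C->D, D->DCD

  step 2 ⇒ step 3: BBDCDDDCDAA ⇒ AA·AA·DCD·D·DCD·DCD·DCD·D·DCD·B·B
    A ↦ B
    B ↦ AA
    C ↦ D
    D ↦ DCD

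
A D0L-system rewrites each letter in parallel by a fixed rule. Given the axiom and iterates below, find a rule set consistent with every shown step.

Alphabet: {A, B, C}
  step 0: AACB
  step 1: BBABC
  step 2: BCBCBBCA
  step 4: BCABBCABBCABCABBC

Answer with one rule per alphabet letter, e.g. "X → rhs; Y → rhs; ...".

  step 1 ⇒ step 2: BBABC ⇒ BC·BC·B·BC·A
    A ↦ B
    B ↦ BC
    C ↦ A

A->B, B->BC, C->A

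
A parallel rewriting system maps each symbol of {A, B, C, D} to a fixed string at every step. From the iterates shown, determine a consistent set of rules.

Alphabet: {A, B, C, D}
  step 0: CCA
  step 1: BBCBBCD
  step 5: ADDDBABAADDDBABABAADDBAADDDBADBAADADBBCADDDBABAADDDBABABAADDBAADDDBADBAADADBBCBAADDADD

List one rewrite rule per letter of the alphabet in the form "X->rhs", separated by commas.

A->D, B->AD, C->BBC, D->BA

  step 0 ⇒ step 1: CCA ⇒ BBC·BBC·D
    A ↦ D
    C ↦ BBC
    B ↦ AD  (constrained at step 1)
    D ↦ BA  (constrained at step 1)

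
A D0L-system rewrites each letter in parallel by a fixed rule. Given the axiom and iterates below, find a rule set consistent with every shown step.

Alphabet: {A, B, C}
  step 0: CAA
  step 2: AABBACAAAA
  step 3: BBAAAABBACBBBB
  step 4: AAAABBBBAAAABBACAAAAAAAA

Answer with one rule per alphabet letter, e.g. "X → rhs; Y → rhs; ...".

A->B, B->AA, C->BAC

  step 3 ⇒ step 4: BBAAAABBACBBBB ⇒ AA·AA·B·B·B·B·AA·AA·B·BAC·AA·AA·AA·AA
    A ↦ B
    B ↦ AA
    C ↦ BAC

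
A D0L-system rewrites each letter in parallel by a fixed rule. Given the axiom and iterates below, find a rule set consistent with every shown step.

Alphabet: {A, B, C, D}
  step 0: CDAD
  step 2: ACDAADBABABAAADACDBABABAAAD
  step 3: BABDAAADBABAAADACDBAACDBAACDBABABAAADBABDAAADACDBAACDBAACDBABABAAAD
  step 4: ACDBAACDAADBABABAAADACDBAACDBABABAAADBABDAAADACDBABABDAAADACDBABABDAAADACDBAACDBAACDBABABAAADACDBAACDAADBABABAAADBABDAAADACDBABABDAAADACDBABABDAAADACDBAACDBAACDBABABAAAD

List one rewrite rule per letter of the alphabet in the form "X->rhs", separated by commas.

A->BA, B->ACD, C->BDA, D->AAD

  step 3 ⇒ step 4: BABDAAADBABAAADACDBAACDBAACDBABABAAADBABDAAADACDBAACDBAACDBABABAAAD ⇒ ACD·BA·ACD·AAD·BA·BA·BA·AAD·ACD·BA·ACD·BA·BA·BA·AAD·BA·BDA·AAD·ACD·BA·BA·BDA·AAD·ACD·BA·BA·BDA·AAD·ACD·BA·ACD·BA·ACD·BA·BA·BA·AAD·ACD·BA·ACD·AAD·BA·BA·BA·AAD·BA·BDA·AAD·ACD·BA·BA·BDA·AAD·ACD·BA·BA·BDA·AAD·ACD·BA·ACD·BA·ACD·BA·BA·BA·AAD
    A ↦ BA
    B ↦ ACD
    C ↦ BDA
    D ↦ AAD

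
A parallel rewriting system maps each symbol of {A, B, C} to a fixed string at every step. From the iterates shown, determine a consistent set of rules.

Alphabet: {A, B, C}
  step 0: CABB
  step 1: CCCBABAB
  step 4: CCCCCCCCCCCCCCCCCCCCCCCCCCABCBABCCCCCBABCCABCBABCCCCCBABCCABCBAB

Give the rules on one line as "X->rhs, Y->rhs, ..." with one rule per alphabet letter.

A->CB, B->AB, C->CC

  step 0 ⇒ step 1: CABB ⇒ CC·CB·AB·AB
    A ↦ CB
    B ↦ AB
    C ↦ CC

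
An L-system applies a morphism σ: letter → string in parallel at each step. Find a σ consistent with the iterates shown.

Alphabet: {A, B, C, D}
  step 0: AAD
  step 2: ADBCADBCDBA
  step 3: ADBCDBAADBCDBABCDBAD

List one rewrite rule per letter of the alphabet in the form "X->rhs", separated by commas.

  step 2 ⇒ step 3: ADBCADBCDBA ⇒ AD·BC·DB·A·AD·BC·DB·A·BC·DB·AD
    A ↦ AD
    B ↦ DB
    C ↦ A
    D ↦ BC

A->AD, B->DB, C->A, D->BC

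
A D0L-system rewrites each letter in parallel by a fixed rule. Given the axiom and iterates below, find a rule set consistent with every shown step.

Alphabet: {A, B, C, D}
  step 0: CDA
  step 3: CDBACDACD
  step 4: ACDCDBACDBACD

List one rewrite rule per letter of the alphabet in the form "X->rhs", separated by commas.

  step 3 ⇒ step 4: CDBACDACD ⇒ A·CD·CD·B·A·CD·B·A·CD
    A ↦ B
    B ↦ CD
    C ↦ A
    D ↦ CD

A->B, B->CD, C->A, D->CD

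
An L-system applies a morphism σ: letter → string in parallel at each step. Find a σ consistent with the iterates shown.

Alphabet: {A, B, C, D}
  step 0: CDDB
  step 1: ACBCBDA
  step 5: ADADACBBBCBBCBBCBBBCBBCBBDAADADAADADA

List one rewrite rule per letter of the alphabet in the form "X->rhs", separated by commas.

A->B, B->DA, C->A, D->CB

  step 0 ⇒ step 1: CDDB ⇒ A·CB·CB·DA
    B ↦ DA
    C ↦ A
    D ↦ CB
    A ↦ B  (constrained at step 1)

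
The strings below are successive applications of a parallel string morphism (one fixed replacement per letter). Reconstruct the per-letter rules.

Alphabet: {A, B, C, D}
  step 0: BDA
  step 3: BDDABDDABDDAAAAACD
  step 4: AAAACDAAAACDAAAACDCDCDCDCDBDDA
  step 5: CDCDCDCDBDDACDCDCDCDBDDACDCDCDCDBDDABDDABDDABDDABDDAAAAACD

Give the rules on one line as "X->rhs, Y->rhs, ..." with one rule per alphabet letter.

  step 4 ⇒ step 5: AAAACDAAAACDAAAACDCDCDCDCDBDDA ⇒ CD·CD·CD·CD·BDD·A·CD·CD·CD·CD·BDD·A·CD·CD·CD·CD·BDD·A·BDD·A·BDD·A·BDD·A·BDD·A·AA·A·A·CD
    A ↦ CD
    B ↦ AA
    C ↦ BDD
    D ↦ A

A->CD, B->AA, C->BDD, D->A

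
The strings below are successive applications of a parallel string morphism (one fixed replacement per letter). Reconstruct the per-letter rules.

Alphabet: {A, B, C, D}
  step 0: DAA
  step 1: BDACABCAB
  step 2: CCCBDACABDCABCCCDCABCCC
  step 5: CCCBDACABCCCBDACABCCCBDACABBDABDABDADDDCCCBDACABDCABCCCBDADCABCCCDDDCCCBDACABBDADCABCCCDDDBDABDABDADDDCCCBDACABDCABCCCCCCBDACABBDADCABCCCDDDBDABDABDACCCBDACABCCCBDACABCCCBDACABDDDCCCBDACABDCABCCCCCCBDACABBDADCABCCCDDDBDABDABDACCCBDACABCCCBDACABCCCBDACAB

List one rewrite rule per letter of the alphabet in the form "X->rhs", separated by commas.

A->CAB, B->CCC, C->D, D->BDA

  step 1 ⇒ step 2: BDACABCAB ⇒ CCC·BDA·CAB·D·CAB·CCC·D·CAB·CCC
    A ↦ CAB
    B ↦ CCC
    C ↦ D
    D ↦ BDA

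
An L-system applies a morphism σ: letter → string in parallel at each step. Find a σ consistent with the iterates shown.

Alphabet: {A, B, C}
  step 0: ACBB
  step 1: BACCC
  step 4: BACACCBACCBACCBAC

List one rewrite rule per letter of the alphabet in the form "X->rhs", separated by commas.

A->B, B->C, C->AC

  step 0 ⇒ step 1: ACBB ⇒ B·AC·C·C
    A ↦ B
    B ↦ C
    C ↦ AC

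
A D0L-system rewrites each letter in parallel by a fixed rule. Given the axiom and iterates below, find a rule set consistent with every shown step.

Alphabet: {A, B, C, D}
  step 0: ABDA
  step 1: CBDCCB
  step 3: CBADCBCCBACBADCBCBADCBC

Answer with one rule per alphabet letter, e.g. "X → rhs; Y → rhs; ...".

  step 0 ⇒ step 1: ABDA ⇒ CB·D·C·CB
    A ↦ CB
    B ↦ D
    D ↦ C
    C ↦ CBA  (constrained at step 1)

A->CB, B->D, C->CBA, D->C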